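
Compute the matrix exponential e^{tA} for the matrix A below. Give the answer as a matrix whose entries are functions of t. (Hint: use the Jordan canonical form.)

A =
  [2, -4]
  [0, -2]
e^{tA} =
  [exp(2*t), -exp(2*t) + exp(-2*t)]
  [0, exp(-2*t)]

Strategy: write A = P · J · P⁻¹ where J is a Jordan canonical form, so e^{tA} = P · e^{tJ} · P⁻¹, and e^{tJ} can be computed block-by-block.

A has Jordan form
J =
  [-2, 0]
  [ 0, 2]
(up to reordering of blocks).

Per-block formulas:
  For a 1×1 block at λ = -2: exp(t · [-2]) = [e^(-2t)].
  For a 1×1 block at λ = 2: exp(t · [2]) = [e^(2t)].

After assembling e^{tJ} and conjugating by P, we get:

e^{tA} =
  [exp(2*t), -exp(2*t) + exp(-2*t)]
  [0, exp(-2*t)]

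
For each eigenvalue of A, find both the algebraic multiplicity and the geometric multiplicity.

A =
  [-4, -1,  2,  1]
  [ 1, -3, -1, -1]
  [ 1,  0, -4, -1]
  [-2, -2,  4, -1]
λ = -3: alg = 4, geom = 2

Step 1 — factor the characteristic polynomial to read off the algebraic multiplicities:
  χ_A(x) = (x + 3)^4

Step 2 — compute geometric multiplicities via the rank-nullity identity g(λ) = n − rank(A − λI):
  rank(A − (-3)·I) = 2, so dim ker(A − (-3)·I) = n − 2 = 2

Summary:
  λ = -3: algebraic multiplicity = 4, geometric multiplicity = 2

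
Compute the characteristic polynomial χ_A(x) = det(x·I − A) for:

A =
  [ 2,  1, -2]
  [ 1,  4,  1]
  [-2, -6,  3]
x^3 - 9*x^2 + 27*x - 27

Expanding det(x·I − A) (e.g. by cofactor expansion or by noting that A is similar to its Jordan form J, which has the same characteristic polynomial as A) gives
  χ_A(x) = x^3 - 9*x^2 + 27*x - 27
which factors as (x - 3)^3. The eigenvalues (with algebraic multiplicities) are λ = 3 with multiplicity 3.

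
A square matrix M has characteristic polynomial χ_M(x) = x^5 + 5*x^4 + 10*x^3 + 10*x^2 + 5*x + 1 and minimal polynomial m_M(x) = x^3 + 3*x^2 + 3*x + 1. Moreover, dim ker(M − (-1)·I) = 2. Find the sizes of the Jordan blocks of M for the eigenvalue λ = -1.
Block sizes for λ = -1: [3, 2]

Step 1 — from the characteristic polynomial, algebraic multiplicity of λ = -1 is 5. From dim ker(M − (-1)·I) = 2, there are exactly 2 Jordan blocks for λ = -1.
Step 2 — from the minimal polynomial, the factor (x + 1)^3 tells us the largest block for λ = -1 has size 3.
Step 3 — with total size 5, 2 blocks, and largest block 3, the block sizes (in nonincreasing order) are [3, 2].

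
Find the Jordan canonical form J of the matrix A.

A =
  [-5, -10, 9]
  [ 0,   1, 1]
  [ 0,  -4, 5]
J_1(-5) ⊕ J_2(3)

The characteristic polynomial is
  det(x·I − A) = x^3 - x^2 - 21*x + 45 = (x - 3)^2*(x + 5)

Eigenvalues and multiplicities (the geometric multiplicity of λ is n − rank(A − λI), which equals the number of Jordan blocks for λ):
  λ = -5: algebraic multiplicity = 1, geometric multiplicity = 1
  λ = 3: algebraic multiplicity = 2, geometric multiplicity = 1

Determining the block sizes for each eigenvalue:
  λ = -5: one block (gm = 1), so the single block has size am = 1 → block sizes [1]
  λ = 3: one block (gm = 1), so the single block has size am = 2 → block sizes [2]

Assembling the blocks gives a Jordan form
J =
  [-5, 0, 0]
  [ 0, 3, 1]
  [ 0, 0, 3]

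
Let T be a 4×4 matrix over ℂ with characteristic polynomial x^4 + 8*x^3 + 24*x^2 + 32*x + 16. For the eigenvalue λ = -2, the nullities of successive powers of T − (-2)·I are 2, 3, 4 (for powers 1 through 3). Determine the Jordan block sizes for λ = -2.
Block sizes for λ = -2: [3, 1]

From the dimensions of kernels of powers, the number of Jordan blocks of size at least j is d_j − d_{j−1} where d_j = dim ker(N^j) (with d_0 = 0). Computing the differences gives [2, 1, 1].
The number of blocks of size exactly k is (#blocks of size ≥ k) − (#blocks of size ≥ k + 1), so the partition is: 1 block(s) of size 1, 1 block(s) of size 3.
In nonincreasing order the block sizes are [3, 1].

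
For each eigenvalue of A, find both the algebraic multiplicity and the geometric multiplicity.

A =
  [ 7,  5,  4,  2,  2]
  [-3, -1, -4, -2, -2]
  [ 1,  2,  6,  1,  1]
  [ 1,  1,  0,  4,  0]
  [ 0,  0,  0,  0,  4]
λ = 4: alg = 5, geom = 3

Step 1 — factor the characteristic polynomial to read off the algebraic multiplicities:
  χ_A(x) = (x - 4)^5

Step 2 — compute geometric multiplicities via the rank-nullity identity g(λ) = n − rank(A − λI):
  rank(A − (4)·I) = 2, so dim ker(A − (4)·I) = n − 2 = 3

Summary:
  λ = 4: algebraic multiplicity = 5, geometric multiplicity = 3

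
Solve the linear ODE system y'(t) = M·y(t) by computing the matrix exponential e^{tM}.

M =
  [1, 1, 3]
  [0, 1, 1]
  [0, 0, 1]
e^{tM} =
  [exp(t), t*exp(t), t^2*exp(t)/2 + 3*t*exp(t)]
  [0, exp(t), t*exp(t)]
  [0, 0, exp(t)]

Strategy: write M = P · J · P⁻¹ where J is a Jordan canonical form, so e^{tM} = P · e^{tJ} · P⁻¹, and e^{tJ} can be computed block-by-block.

M has Jordan form
J =
  [1, 1, 0]
  [0, 1, 1]
  [0, 0, 1]
(up to reordering of blocks).

Per-block formulas:
  For a 3×3 Jordan block J_3(1): exp(t · J_3(1)) = e^(1t)·(I + t·N + (t^2/2)·N^2), where N is the 3×3 nilpotent shift.

After assembling e^{tJ} and conjugating by P, we get:

e^{tM} =
  [exp(t), t*exp(t), t^2*exp(t)/2 + 3*t*exp(t)]
  [0, exp(t), t*exp(t)]
  [0, 0, exp(t)]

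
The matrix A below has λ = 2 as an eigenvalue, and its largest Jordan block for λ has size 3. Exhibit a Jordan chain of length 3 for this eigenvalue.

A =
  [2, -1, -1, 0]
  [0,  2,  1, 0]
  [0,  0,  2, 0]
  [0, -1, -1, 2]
A Jordan chain for λ = 2 of length 3:
v_1 = (-1, 0, 0, -1)ᵀ
v_2 = (-1, 1, 0, -1)ᵀ
v_3 = (0, 0, 1, 0)ᵀ

Let N = A − (2)·I. We want v_3 with N^3 v_3 = 0 but N^2 v_3 ≠ 0; then v_{j-1} := N · v_j for j = 3, …, 2.

Pick v_3 = (0, 0, 1, 0)ᵀ.
Then v_2 = N · v_3 = (-1, 1, 0, -1)ᵀ.
Then v_1 = N · v_2 = (-1, 0, 0, -1)ᵀ.

Sanity check: (A − (2)·I) v_1 = (0, 0, 0, 0)ᵀ = 0. ✓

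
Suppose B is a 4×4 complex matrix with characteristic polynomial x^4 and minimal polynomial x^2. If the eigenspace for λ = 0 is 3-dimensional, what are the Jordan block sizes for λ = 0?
Block sizes for λ = 0: [2, 1, 1]

Step 1 — from the characteristic polynomial, algebraic multiplicity of λ = 0 is 4. From dim ker(B − (0)·I) = 3, there are exactly 3 Jordan blocks for λ = 0.
Step 2 — from the minimal polynomial, the factor (x − 0)^2 tells us the largest block for λ = 0 has size 2.
Step 3 — with total size 4, 3 blocks, and largest block 2, the block sizes (in nonincreasing order) are [2, 1, 1].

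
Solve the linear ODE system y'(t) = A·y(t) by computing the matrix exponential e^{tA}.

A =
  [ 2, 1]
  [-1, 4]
e^{tA} =
  [-t*exp(3*t) + exp(3*t), t*exp(3*t)]
  [-t*exp(3*t), t*exp(3*t) + exp(3*t)]

Strategy: write A = P · J · P⁻¹ where J is a Jordan canonical form, so e^{tA} = P · e^{tJ} · P⁻¹, and e^{tJ} can be computed block-by-block.

A has Jordan form
J =
  [3, 1]
  [0, 3]
(up to reordering of blocks).

Per-block formulas:
  For a 2×2 Jordan block J_2(3): exp(t · J_2(3)) = e^(3t)·(I + t·N), where N is the 2×2 nilpotent shift.

After assembling e^{tJ} and conjugating by P, we get:

e^{tA} =
  [-t*exp(3*t) + exp(3*t), t*exp(3*t)]
  [-t*exp(3*t), t*exp(3*t) + exp(3*t)]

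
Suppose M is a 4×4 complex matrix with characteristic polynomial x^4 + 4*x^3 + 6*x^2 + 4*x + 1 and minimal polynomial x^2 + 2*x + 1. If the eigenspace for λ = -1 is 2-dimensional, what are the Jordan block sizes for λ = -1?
Block sizes for λ = -1: [2, 2]

Step 1 — from the characteristic polynomial, algebraic multiplicity of λ = -1 is 4. From dim ker(M − (-1)·I) = 2, there are exactly 2 Jordan blocks for λ = -1.
Step 2 — from the minimal polynomial, the factor (x + 1)^2 tells us the largest block for λ = -1 has size 2.
Step 3 — with total size 4, 2 blocks, and largest block 2, the block sizes (in nonincreasing order) are [2, 2].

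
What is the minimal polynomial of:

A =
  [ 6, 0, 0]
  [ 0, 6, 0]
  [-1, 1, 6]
x^2 - 12*x + 36

The characteristic polynomial is χ_A(x) = (x - 6)^3, so the eigenvalues are known. The minimal polynomial is
  m_A(x) = Π_λ (x − λ)^{k_λ}
where k_λ is the size of the *largest* Jordan block for λ (equivalently, the smallest k with (A − λI)^k v = 0 for every generalised eigenvector v of λ).

  λ = 6: largest Jordan block has size 2, contributing (x − 6)^2

So m_A(x) = (x - 6)^2 = x^2 - 12*x + 36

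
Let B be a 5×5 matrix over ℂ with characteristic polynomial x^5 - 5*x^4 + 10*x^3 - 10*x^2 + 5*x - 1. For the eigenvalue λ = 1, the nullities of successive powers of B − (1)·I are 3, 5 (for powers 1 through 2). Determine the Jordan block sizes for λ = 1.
Block sizes for λ = 1: [2, 2, 1]

From the dimensions of kernels of powers, the number of Jordan blocks of size at least j is d_j − d_{j−1} where d_j = dim ker(N^j) (with d_0 = 0). Computing the differences gives [3, 2].
The number of blocks of size exactly k is (#blocks of size ≥ k) − (#blocks of size ≥ k + 1), so the partition is: 1 block(s) of size 1, 2 block(s) of size 2.
In nonincreasing order the block sizes are [2, 2, 1].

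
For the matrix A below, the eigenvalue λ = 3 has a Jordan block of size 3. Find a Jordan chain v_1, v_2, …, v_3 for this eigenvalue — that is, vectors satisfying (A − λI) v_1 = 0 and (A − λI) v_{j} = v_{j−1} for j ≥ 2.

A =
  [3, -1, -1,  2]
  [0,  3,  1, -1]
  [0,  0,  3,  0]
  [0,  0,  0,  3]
A Jordan chain for λ = 3 of length 3:
v_1 = (-1, 0, 0, 0)ᵀ
v_2 = (-1, 1, 0, 0)ᵀ
v_3 = (0, 0, 1, 0)ᵀ

Let N = A − (3)·I. We want v_3 with N^3 v_3 = 0 but N^2 v_3 ≠ 0; then v_{j-1} := N · v_j for j = 3, …, 2.

Pick v_3 = (0, 0, 1, 0)ᵀ.
Then v_2 = N · v_3 = (-1, 1, 0, 0)ᵀ.
Then v_1 = N · v_2 = (-1, 0, 0, 0)ᵀ.

Sanity check: (A − (3)·I) v_1 = (0, 0, 0, 0)ᵀ = 0. ✓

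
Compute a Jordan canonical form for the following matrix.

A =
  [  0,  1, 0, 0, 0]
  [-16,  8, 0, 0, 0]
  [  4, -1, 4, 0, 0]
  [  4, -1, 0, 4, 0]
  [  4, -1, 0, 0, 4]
J_2(4) ⊕ J_1(4) ⊕ J_1(4) ⊕ J_1(4)

The characteristic polynomial is
  det(x·I − A) = x^5 - 20*x^4 + 160*x^3 - 640*x^2 + 1280*x - 1024 = (x - 4)^5

Eigenvalues and multiplicities (the geometric multiplicity of λ is n − rank(A − λI), which equals the number of Jordan blocks for λ):
  λ = 4: algebraic multiplicity = 5, geometric multiplicity = 4

Determining the block sizes for each eigenvalue:
  λ = 4: 4 blocks summing to 5 forces exactly one block of size 2 and the rest size 1 → block sizes [2, 1, 1, 1]

Assembling the blocks gives a Jordan form
J =
  [4, 1, 0, 0, 0]
  [0, 4, 0, 0, 0]
  [0, 0, 4, 0, 0]
  [0, 0, 0, 4, 0]
  [0, 0, 0, 0, 4]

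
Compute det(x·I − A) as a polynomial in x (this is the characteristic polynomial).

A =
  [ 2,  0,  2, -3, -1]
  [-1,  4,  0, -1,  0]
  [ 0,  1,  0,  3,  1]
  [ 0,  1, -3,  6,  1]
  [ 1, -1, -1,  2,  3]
x^5 - 15*x^4 + 90*x^3 - 270*x^2 + 405*x - 243

Expanding det(x·I − A) (e.g. by cofactor expansion or by noting that A is similar to its Jordan form J, which has the same characteristic polynomial as A) gives
  χ_A(x) = x^5 - 15*x^4 + 90*x^3 - 270*x^2 + 405*x - 243
which factors as (x - 3)^5. The eigenvalues (with algebraic multiplicities) are λ = 3 with multiplicity 5.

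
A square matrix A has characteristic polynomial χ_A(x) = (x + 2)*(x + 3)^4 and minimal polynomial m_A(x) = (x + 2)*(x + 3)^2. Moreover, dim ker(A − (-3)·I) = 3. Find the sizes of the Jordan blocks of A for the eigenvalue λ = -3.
Block sizes for λ = -3: [2, 1, 1]

Step 1 — from the characteristic polynomial, algebraic multiplicity of λ = -3 is 4. From dim ker(A − (-3)·I) = 3, there are exactly 3 Jordan blocks for λ = -3.
Step 2 — from the minimal polynomial, the factor (x + 3)^2 tells us the largest block for λ = -3 has size 2.
Step 3 — with total size 4, 3 blocks, and largest block 2, the block sizes (in nonincreasing order) are [2, 1, 1].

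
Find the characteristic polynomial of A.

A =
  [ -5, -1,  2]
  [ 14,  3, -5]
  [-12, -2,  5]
x^3 - 3*x^2 + 3*x - 1

Expanding det(x·I − A) (e.g. by cofactor expansion or by noting that A is similar to its Jordan form J, which has the same characteristic polynomial as A) gives
  χ_A(x) = x^3 - 3*x^2 + 3*x - 1
which factors as (x - 1)^3. The eigenvalues (with algebraic multiplicities) are λ = 1 with multiplicity 3.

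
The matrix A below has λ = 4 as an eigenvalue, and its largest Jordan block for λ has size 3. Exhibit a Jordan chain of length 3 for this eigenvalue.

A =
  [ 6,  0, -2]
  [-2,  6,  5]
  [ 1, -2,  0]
A Jordan chain for λ = 4 of length 3:
v_1 = (2, -3, 2)ᵀ
v_2 = (2, -2, 1)ᵀ
v_3 = (1, 0, 0)ᵀ

Let N = A − (4)·I. We want v_3 with N^3 v_3 = 0 but N^2 v_3 ≠ 0; then v_{j-1} := N · v_j for j = 3, …, 2.

Pick v_3 = (1, 0, 0)ᵀ.
Then v_2 = N · v_3 = (2, -2, 1)ᵀ.
Then v_1 = N · v_2 = (2, -3, 2)ᵀ.

Sanity check: (A − (4)·I) v_1 = (0, 0, 0)ᵀ = 0. ✓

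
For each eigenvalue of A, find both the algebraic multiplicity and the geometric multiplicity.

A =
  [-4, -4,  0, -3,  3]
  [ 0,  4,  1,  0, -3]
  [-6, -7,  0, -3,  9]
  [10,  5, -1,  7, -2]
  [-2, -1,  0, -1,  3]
λ = 2: alg = 5, geom = 2

Step 1 — factor the characteristic polynomial to read off the algebraic multiplicities:
  χ_A(x) = (x - 2)^5

Step 2 — compute geometric multiplicities via the rank-nullity identity g(λ) = n − rank(A − λI):
  rank(A − (2)·I) = 3, so dim ker(A − (2)·I) = n − 3 = 2

Summary:
  λ = 2: algebraic multiplicity = 5, geometric multiplicity = 2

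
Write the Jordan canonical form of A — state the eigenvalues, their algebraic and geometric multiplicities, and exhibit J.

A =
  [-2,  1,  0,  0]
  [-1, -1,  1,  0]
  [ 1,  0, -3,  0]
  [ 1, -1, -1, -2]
J_3(-2) ⊕ J_1(-2)

The characteristic polynomial is
  det(x·I − A) = x^4 + 8*x^3 + 24*x^2 + 32*x + 16 = (x + 2)^4

Eigenvalues and multiplicities (the geometric multiplicity of λ is n − rank(A − λI), which equals the number of Jordan blocks for λ):
  λ = -2: algebraic multiplicity = 4, geometric multiplicity = 2

Determining the block sizes for each eigenvalue:
  λ = -2: with am = 4 and gm = 2, the partition is not yet determined (e.g. several partitions of 4 into 2 parts exist). Let N = A − (-2)·I. Computing rank(N^1) = 2, rank(N^2) = 1, rank(N^3) = 0; the number of blocks of size ≥ j is rank(N^{j−1}) − rank(N^j), giving [2, 1, 1]. So we have 1 block(s) of size 3, 1 block(s) of size 1 → block sizes [3, 1]

Assembling the blocks gives a Jordan form
J =
  [-2,  1,  0,  0]
  [ 0, -2,  1,  0]
  [ 0,  0, -2,  0]
  [ 0,  0,  0, -2]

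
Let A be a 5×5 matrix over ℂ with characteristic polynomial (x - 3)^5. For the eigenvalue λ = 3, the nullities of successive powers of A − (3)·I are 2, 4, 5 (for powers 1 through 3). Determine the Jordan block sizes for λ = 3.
Block sizes for λ = 3: [3, 2]

From the dimensions of kernels of powers, the number of Jordan blocks of size at least j is d_j − d_{j−1} where d_j = dim ker(N^j) (with d_0 = 0). Computing the differences gives [2, 2, 1].
The number of blocks of size exactly k is (#blocks of size ≥ k) − (#blocks of size ≥ k + 1), so the partition is: 1 block(s) of size 2, 1 block(s) of size 3.
In nonincreasing order the block sizes are [3, 2].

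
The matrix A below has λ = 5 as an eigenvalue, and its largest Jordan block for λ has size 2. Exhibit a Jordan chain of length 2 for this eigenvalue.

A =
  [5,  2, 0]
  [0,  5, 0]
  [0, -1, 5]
A Jordan chain for λ = 5 of length 2:
v_1 = (2, 0, -1)ᵀ
v_2 = (0, 1, 0)ᵀ

Let N = A − (5)·I. We want v_2 with N^2 v_2 = 0 but N^1 v_2 ≠ 0; then v_{j-1} := N · v_j for j = 2, …, 2.

Pick v_2 = (0, 1, 0)ᵀ.
Then v_1 = N · v_2 = (2, 0, -1)ᵀ.

Sanity check: (A − (5)·I) v_1 = (0, 0, 0)ᵀ = 0. ✓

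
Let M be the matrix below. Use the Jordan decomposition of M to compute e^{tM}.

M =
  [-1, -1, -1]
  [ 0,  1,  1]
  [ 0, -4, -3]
e^{tM} =
  [exp(-t), t^2*exp(-t) - t*exp(-t), t^2*exp(-t)/2 - t*exp(-t)]
  [0, 2*t*exp(-t) + exp(-t), t*exp(-t)]
  [0, -4*t*exp(-t), -2*t*exp(-t) + exp(-t)]

Strategy: write M = P · J · P⁻¹ where J is a Jordan canonical form, so e^{tM} = P · e^{tJ} · P⁻¹, and e^{tJ} can be computed block-by-block.

M has Jordan form
J =
  [-1,  1,  0]
  [ 0, -1,  1]
  [ 0,  0, -1]
(up to reordering of blocks).

Per-block formulas:
  For a 3×3 Jordan block J_3(-1): exp(t · J_3(-1)) = e^(-1t)·(I + t·N + (t^2/2)·N^2), where N is the 3×3 nilpotent shift.

After assembling e^{tJ} and conjugating by P, we get:

e^{tM} =
  [exp(-t), t^2*exp(-t) - t*exp(-t), t^2*exp(-t)/2 - t*exp(-t)]
  [0, 2*t*exp(-t) + exp(-t), t*exp(-t)]
  [0, -4*t*exp(-t), -2*t*exp(-t) + exp(-t)]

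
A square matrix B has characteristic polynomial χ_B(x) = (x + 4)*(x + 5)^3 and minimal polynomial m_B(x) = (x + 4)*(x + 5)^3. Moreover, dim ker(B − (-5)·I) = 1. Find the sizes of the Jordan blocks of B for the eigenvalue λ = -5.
Block sizes for λ = -5: [3]

Step 1 — from the characteristic polynomial, algebraic multiplicity of λ = -5 is 3. From dim ker(B − (-5)·I) = 1, there are exactly 1 Jordan blocks for λ = -5.
Step 2 — from the minimal polynomial, the factor (x + 5)^3 tells us the largest block for λ = -5 has size 3.
Step 3 — with total size 3, 1 blocks, and largest block 3, the block sizes (in nonincreasing order) are [3].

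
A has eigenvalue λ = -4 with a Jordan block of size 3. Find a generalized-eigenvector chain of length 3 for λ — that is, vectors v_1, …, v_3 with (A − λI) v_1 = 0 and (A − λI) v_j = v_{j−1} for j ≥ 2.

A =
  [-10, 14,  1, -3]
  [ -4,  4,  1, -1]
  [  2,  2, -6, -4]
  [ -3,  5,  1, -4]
A Jordan chain for λ = -4 of length 3:
v_1 = (-9, -3, -12, 0)ᵀ
v_2 = (-6, -4, 2, -3)ᵀ
v_3 = (1, 0, 0, 0)ᵀ

Let N = A − (-4)·I. We want v_3 with N^3 v_3 = 0 but N^2 v_3 ≠ 0; then v_{j-1} := N · v_j for j = 3, …, 2.

Pick v_3 = (1, 0, 0, 0)ᵀ.
Then v_2 = N · v_3 = (-6, -4, 2, -3)ᵀ.
Then v_1 = N · v_2 = (-9, -3, -12, 0)ᵀ.

Sanity check: (A − (-4)·I) v_1 = (0, 0, 0, 0)ᵀ = 0. ✓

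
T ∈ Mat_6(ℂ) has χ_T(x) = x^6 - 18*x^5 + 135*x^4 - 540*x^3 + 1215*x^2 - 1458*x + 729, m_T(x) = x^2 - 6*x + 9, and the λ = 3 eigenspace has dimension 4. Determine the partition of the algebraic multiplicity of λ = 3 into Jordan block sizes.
Block sizes for λ = 3: [2, 2, 1, 1]

Step 1 — from the characteristic polynomial, algebraic multiplicity of λ = 3 is 6. From dim ker(T − (3)·I) = 4, there are exactly 4 Jordan blocks for λ = 3.
Step 2 — from the minimal polynomial, the factor (x − 3)^2 tells us the largest block for λ = 3 has size 2.
Step 3 — with total size 6, 4 blocks, and largest block 2, the block sizes (in nonincreasing order) are [2, 2, 1, 1].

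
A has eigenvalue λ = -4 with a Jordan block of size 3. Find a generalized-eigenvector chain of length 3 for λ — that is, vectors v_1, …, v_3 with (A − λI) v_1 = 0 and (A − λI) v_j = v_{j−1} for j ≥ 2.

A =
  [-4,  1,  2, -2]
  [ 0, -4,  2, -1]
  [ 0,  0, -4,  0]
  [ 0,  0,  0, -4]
A Jordan chain for λ = -4 of length 3:
v_1 = (2, 0, 0, 0)ᵀ
v_2 = (2, 2, 0, 0)ᵀ
v_3 = (0, 0, 1, 0)ᵀ

Let N = A − (-4)·I. We want v_3 with N^3 v_3 = 0 but N^2 v_3 ≠ 0; then v_{j-1} := N · v_j for j = 3, …, 2.

Pick v_3 = (0, 0, 1, 0)ᵀ.
Then v_2 = N · v_3 = (2, 2, 0, 0)ᵀ.
Then v_1 = N · v_2 = (2, 0, 0, 0)ᵀ.

Sanity check: (A − (-4)·I) v_1 = (0, 0, 0, 0)ᵀ = 0. ✓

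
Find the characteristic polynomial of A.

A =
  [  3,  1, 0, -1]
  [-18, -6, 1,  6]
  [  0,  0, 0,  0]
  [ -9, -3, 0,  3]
x^4

Expanding det(x·I − A) (e.g. by cofactor expansion or by noting that A is similar to its Jordan form J, which has the same characteristic polynomial as A) gives
  χ_A(x) = x^4
which factors as x^4. The eigenvalues (with algebraic multiplicities) are λ = 0 with multiplicity 4.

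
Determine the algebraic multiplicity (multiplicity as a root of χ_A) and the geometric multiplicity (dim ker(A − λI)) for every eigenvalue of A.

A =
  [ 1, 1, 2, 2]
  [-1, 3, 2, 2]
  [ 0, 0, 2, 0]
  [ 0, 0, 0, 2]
λ = 2: alg = 4, geom = 3

Step 1 — factor the characteristic polynomial to read off the algebraic multiplicities:
  χ_A(x) = (x - 2)^4

Step 2 — compute geometric multiplicities via the rank-nullity identity g(λ) = n − rank(A − λI):
  rank(A − (2)·I) = 1, so dim ker(A − (2)·I) = n − 1 = 3

Summary:
  λ = 2: algebraic multiplicity = 4, geometric multiplicity = 3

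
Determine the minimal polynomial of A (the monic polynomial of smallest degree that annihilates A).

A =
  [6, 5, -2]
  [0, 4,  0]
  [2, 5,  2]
x^2 - 8*x + 16

The characteristic polynomial is χ_A(x) = (x - 4)^3, so the eigenvalues are known. The minimal polynomial is
  m_A(x) = Π_λ (x − λ)^{k_λ}
where k_λ is the size of the *largest* Jordan block for λ (equivalently, the smallest k with (A − λI)^k v = 0 for every generalised eigenvector v of λ).

  λ = 4: largest Jordan block has size 2, contributing (x − 4)^2

So m_A(x) = (x - 4)^2 = x^2 - 8*x + 16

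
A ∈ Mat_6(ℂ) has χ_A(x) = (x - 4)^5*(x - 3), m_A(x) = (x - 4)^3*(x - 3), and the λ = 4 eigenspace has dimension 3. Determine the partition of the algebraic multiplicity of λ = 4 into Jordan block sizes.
Block sizes for λ = 4: [3, 1, 1]

Step 1 — from the characteristic polynomial, algebraic multiplicity of λ = 4 is 5. From dim ker(A − (4)·I) = 3, there are exactly 3 Jordan blocks for λ = 4.
Step 2 — from the minimal polynomial, the factor (x − 4)^3 tells us the largest block for λ = 4 has size 3.
Step 3 — with total size 5, 3 blocks, and largest block 3, the block sizes (in nonincreasing order) are [3, 1, 1].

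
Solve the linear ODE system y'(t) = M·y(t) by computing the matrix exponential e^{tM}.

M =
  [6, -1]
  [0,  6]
e^{tM} =
  [exp(6*t), -t*exp(6*t)]
  [0, exp(6*t)]

Strategy: write M = P · J · P⁻¹ where J is a Jordan canonical form, so e^{tM} = P · e^{tJ} · P⁻¹, and e^{tJ} can be computed block-by-block.

M has Jordan form
J =
  [6, 1]
  [0, 6]
(up to reordering of blocks).

Per-block formulas:
  For a 2×2 Jordan block J_2(6): exp(t · J_2(6)) = e^(6t)·(I + t·N), where N is the 2×2 nilpotent shift.

After assembling e^{tJ} and conjugating by P, we get:

e^{tM} =
  [exp(6*t), -t*exp(6*t)]
  [0, exp(6*t)]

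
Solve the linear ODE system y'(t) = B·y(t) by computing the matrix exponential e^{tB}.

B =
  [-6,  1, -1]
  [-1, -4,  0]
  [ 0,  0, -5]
e^{tB} =
  [-t*exp(-5*t) + exp(-5*t), t*exp(-5*t), t^2*exp(-5*t)/2 - t*exp(-5*t)]
  [-t*exp(-5*t), t*exp(-5*t) + exp(-5*t), t^2*exp(-5*t)/2]
  [0, 0, exp(-5*t)]

Strategy: write B = P · J · P⁻¹ where J is a Jordan canonical form, so e^{tB} = P · e^{tJ} · P⁻¹, and e^{tJ} can be computed block-by-block.

B has Jordan form
J =
  [-5,  1,  0]
  [ 0, -5,  1]
  [ 0,  0, -5]
(up to reordering of blocks).

Per-block formulas:
  For a 3×3 Jordan block J_3(-5): exp(t · J_3(-5)) = e^(-5t)·(I + t·N + (t^2/2)·N^2), where N is the 3×3 nilpotent shift.

After assembling e^{tJ} and conjugating by P, we get:

e^{tB} =
  [-t*exp(-5*t) + exp(-5*t), t*exp(-5*t), t^2*exp(-5*t)/2 - t*exp(-5*t)]
  [-t*exp(-5*t), t*exp(-5*t) + exp(-5*t), t^2*exp(-5*t)/2]
  [0, 0, exp(-5*t)]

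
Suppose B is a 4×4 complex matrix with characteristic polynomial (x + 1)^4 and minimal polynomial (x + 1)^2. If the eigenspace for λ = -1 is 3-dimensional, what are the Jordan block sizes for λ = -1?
Block sizes for λ = -1: [2, 1, 1]

Step 1 — from the characteristic polynomial, algebraic multiplicity of λ = -1 is 4. From dim ker(B − (-1)·I) = 3, there are exactly 3 Jordan blocks for λ = -1.
Step 2 — from the minimal polynomial, the factor (x + 1)^2 tells us the largest block for λ = -1 has size 2.
Step 3 — with total size 4, 3 blocks, and largest block 2, the block sizes (in nonincreasing order) are [2, 1, 1].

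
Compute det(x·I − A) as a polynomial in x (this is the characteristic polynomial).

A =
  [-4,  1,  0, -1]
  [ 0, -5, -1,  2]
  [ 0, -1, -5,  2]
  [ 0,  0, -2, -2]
x^4 + 16*x^3 + 96*x^2 + 256*x + 256

Expanding det(x·I − A) (e.g. by cofactor expansion or by noting that A is similar to its Jordan form J, which has the same characteristic polynomial as A) gives
  χ_A(x) = x^4 + 16*x^3 + 96*x^2 + 256*x + 256
which factors as (x + 4)^4. The eigenvalues (with algebraic multiplicities) are λ = -4 with multiplicity 4.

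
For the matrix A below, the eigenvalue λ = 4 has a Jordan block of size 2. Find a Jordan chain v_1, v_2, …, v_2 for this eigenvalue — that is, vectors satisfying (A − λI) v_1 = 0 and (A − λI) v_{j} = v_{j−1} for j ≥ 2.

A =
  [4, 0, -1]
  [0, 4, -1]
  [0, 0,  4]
A Jordan chain for λ = 4 of length 2:
v_1 = (-1, -1, 0)ᵀ
v_2 = (0, 0, 1)ᵀ

Let N = A − (4)·I. We want v_2 with N^2 v_2 = 0 but N^1 v_2 ≠ 0; then v_{j-1} := N · v_j for j = 2, …, 2.

Pick v_2 = (0, 0, 1)ᵀ.
Then v_1 = N · v_2 = (-1, -1, 0)ᵀ.

Sanity check: (A − (4)·I) v_1 = (0, 0, 0)ᵀ = 0. ✓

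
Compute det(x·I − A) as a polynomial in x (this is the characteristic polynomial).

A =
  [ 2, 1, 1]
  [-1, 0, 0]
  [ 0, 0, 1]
x^3 - 3*x^2 + 3*x - 1

Expanding det(x·I − A) (e.g. by cofactor expansion or by noting that A is similar to its Jordan form J, which has the same characteristic polynomial as A) gives
  χ_A(x) = x^3 - 3*x^2 + 3*x - 1
which factors as (x - 1)^3. The eigenvalues (with algebraic multiplicities) are λ = 1 with multiplicity 3.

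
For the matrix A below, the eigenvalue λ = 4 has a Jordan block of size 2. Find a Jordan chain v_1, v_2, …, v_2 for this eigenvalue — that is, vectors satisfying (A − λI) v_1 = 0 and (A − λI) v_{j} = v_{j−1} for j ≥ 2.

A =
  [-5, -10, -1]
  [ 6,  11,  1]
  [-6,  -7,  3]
A Jordan chain for λ = 4 of length 2:
v_1 = (1, -1, 1)ᵀ
v_2 = (1, -1, 0)ᵀ

Let N = A − (4)·I. We want v_2 with N^2 v_2 = 0 but N^1 v_2 ≠ 0; then v_{j-1} := N · v_j for j = 2, …, 2.

Pick v_2 = (1, -1, 0)ᵀ.
Then v_1 = N · v_2 = (1, -1, 1)ᵀ.

Sanity check: (A − (4)·I) v_1 = (0, 0, 0)ᵀ = 0. ✓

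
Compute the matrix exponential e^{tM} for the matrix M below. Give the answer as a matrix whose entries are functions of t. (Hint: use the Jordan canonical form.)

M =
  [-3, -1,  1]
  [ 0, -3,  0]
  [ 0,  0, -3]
e^{tM} =
  [exp(-3*t), -t*exp(-3*t), t*exp(-3*t)]
  [0, exp(-3*t), 0]
  [0, 0, exp(-3*t)]

Strategy: write M = P · J · P⁻¹ where J is a Jordan canonical form, so e^{tM} = P · e^{tJ} · P⁻¹, and e^{tJ} can be computed block-by-block.

M has Jordan form
J =
  [-3,  1,  0]
  [ 0, -3,  0]
  [ 0,  0, -3]
(up to reordering of blocks).

Per-block formulas:
  For a 2×2 Jordan block J_2(-3): exp(t · J_2(-3)) = e^(-3t)·(I + t·N), where N is the 2×2 nilpotent shift.
  For a 1×1 block at λ = -3: exp(t · [-3]) = [e^(-3t)].

After assembling e^{tJ} and conjugating by P, we get:

e^{tM} =
  [exp(-3*t), -t*exp(-3*t), t*exp(-3*t)]
  [0, exp(-3*t), 0]
  [0, 0, exp(-3*t)]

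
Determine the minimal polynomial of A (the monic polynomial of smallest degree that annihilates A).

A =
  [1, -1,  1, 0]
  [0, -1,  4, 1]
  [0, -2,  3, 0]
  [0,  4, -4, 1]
x^3 - 3*x^2 + 3*x - 1

The characteristic polynomial is χ_A(x) = (x - 1)^4, so the eigenvalues are known. The minimal polynomial is
  m_A(x) = Π_λ (x − λ)^{k_λ}
where k_λ is the size of the *largest* Jordan block for λ (equivalently, the smallest k with (A − λI)^k v = 0 for every generalised eigenvector v of λ).

  λ = 1: largest Jordan block has size 3, contributing (x − 1)^3

So m_A(x) = (x - 1)^3 = x^3 - 3*x^2 + 3*x - 1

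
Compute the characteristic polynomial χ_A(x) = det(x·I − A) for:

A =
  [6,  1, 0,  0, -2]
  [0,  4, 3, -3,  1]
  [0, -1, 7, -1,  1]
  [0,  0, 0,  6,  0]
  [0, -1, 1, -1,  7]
x^5 - 30*x^4 + 360*x^3 - 2160*x^2 + 6480*x - 7776

Expanding det(x·I − A) (e.g. by cofactor expansion or by noting that A is similar to its Jordan form J, which has the same characteristic polynomial as A) gives
  χ_A(x) = x^5 - 30*x^4 + 360*x^3 - 2160*x^2 + 6480*x - 7776
which factors as (x - 6)^5. The eigenvalues (with algebraic multiplicities) are λ = 6 with multiplicity 5.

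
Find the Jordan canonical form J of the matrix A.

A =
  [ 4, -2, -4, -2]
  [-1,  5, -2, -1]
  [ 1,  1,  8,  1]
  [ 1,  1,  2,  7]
J_2(6) ⊕ J_1(6) ⊕ J_1(6)

The characteristic polynomial is
  det(x·I − A) = x^4 - 24*x^3 + 216*x^2 - 864*x + 1296 = (x - 6)^4

Eigenvalues and multiplicities (the geometric multiplicity of λ is n − rank(A − λI), which equals the number of Jordan blocks for λ):
  λ = 6: algebraic multiplicity = 4, geometric multiplicity = 3

Determining the block sizes for each eigenvalue:
  λ = 6: 3 blocks summing to 4 forces exactly one block of size 2 and the rest size 1 → block sizes [2, 1, 1]

Assembling the blocks gives a Jordan form
J =
  [6, 1, 0, 0]
  [0, 6, 0, 0]
  [0, 0, 6, 0]
  [0, 0, 0, 6]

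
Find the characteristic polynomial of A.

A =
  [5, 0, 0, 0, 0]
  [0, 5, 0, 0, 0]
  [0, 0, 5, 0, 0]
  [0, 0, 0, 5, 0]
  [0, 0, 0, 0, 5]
x^5 - 25*x^4 + 250*x^3 - 1250*x^2 + 3125*x - 3125

Expanding det(x·I − A) (e.g. by cofactor expansion or by noting that A is similar to its Jordan form J, which has the same characteristic polynomial as A) gives
  χ_A(x) = x^5 - 25*x^4 + 250*x^3 - 1250*x^2 + 3125*x - 3125
which factors as (x - 5)^5. The eigenvalues (with algebraic multiplicities) are λ = 5 with multiplicity 5.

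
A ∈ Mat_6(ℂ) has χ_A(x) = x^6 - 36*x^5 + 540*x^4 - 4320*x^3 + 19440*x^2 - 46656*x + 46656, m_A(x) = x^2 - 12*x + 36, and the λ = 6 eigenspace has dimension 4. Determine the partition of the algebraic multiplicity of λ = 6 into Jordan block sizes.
Block sizes for λ = 6: [2, 2, 1, 1]

Step 1 — from the characteristic polynomial, algebraic multiplicity of λ = 6 is 6. From dim ker(A − (6)·I) = 4, there are exactly 4 Jordan blocks for λ = 6.
Step 2 — from the minimal polynomial, the factor (x − 6)^2 tells us the largest block for λ = 6 has size 2.
Step 3 — with total size 6, 4 blocks, and largest block 2, the block sizes (in nonincreasing order) are [2, 2, 1, 1].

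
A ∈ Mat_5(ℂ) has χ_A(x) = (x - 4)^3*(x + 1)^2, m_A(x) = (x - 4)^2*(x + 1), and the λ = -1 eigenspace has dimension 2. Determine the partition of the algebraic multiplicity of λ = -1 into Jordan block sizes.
Block sizes for λ = -1: [1, 1]

Step 1 — from the characteristic polynomial, algebraic multiplicity of λ = -1 is 2. From dim ker(A − (-1)·I) = 2, there are exactly 2 Jordan blocks for λ = -1.
Step 2 — from the minimal polynomial, the factor (x + 1) tells us the largest block for λ = -1 has size 1.
Step 3 — with total size 2, 2 blocks, and largest block 1, the block sizes (in nonincreasing order) are [1, 1].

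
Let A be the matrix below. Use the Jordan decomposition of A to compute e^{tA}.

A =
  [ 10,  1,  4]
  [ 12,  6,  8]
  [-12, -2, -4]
e^{tA} =
  [6*t*exp(4*t) + exp(4*t), t*exp(4*t), 4*t*exp(4*t)]
  [12*t*exp(4*t), 2*t*exp(4*t) + exp(4*t), 8*t*exp(4*t)]
  [-12*t*exp(4*t), -2*t*exp(4*t), -8*t*exp(4*t) + exp(4*t)]

Strategy: write A = P · J · P⁻¹ where J is a Jordan canonical form, so e^{tA} = P · e^{tJ} · P⁻¹, and e^{tJ} can be computed block-by-block.

A has Jordan form
J =
  [4, 1, 0]
  [0, 4, 0]
  [0, 0, 4]
(up to reordering of blocks).

Per-block formulas:
  For a 1×1 block at λ = 4: exp(t · [4]) = [e^(4t)].
  For a 2×2 Jordan block J_2(4): exp(t · J_2(4)) = e^(4t)·(I + t·N), where N is the 2×2 nilpotent shift.

After assembling e^{tJ} and conjugating by P, we get:

e^{tA} =
  [6*t*exp(4*t) + exp(4*t), t*exp(4*t), 4*t*exp(4*t)]
  [12*t*exp(4*t), 2*t*exp(4*t) + exp(4*t), 8*t*exp(4*t)]
  [-12*t*exp(4*t), -2*t*exp(4*t), -8*t*exp(4*t) + exp(4*t)]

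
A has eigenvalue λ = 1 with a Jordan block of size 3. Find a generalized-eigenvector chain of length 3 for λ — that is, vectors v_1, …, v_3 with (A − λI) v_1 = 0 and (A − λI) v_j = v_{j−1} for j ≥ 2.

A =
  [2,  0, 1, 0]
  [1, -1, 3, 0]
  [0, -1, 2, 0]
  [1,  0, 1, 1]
A Jordan chain for λ = 1 of length 3:
v_1 = (1, -1, -1, 1)ᵀ
v_2 = (1, 1, 0, 1)ᵀ
v_3 = (1, 0, 0, 0)ᵀ

Let N = A − (1)·I. We want v_3 with N^3 v_3 = 0 but N^2 v_3 ≠ 0; then v_{j-1} := N · v_j for j = 3, …, 2.

Pick v_3 = (1, 0, 0, 0)ᵀ.
Then v_2 = N · v_3 = (1, 1, 0, 1)ᵀ.
Then v_1 = N · v_2 = (1, -1, -1, 1)ᵀ.

Sanity check: (A − (1)·I) v_1 = (0, 0, 0, 0)ᵀ = 0. ✓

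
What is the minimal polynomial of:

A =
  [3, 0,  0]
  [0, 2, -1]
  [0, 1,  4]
x^2 - 6*x + 9

The characteristic polynomial is χ_A(x) = (x - 3)^3, so the eigenvalues are known. The minimal polynomial is
  m_A(x) = Π_λ (x − λ)^{k_λ}
where k_λ is the size of the *largest* Jordan block for λ (equivalently, the smallest k with (A − λI)^k v = 0 for every generalised eigenvector v of λ).

  λ = 3: largest Jordan block has size 2, contributing (x − 3)^2

So m_A(x) = (x - 3)^2 = x^2 - 6*x + 9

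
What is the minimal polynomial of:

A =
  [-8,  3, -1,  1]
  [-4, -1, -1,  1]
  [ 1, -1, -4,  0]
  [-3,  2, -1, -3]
x^2 + 8*x + 16

The characteristic polynomial is χ_A(x) = (x + 4)^4, so the eigenvalues are known. The minimal polynomial is
  m_A(x) = Π_λ (x − λ)^{k_λ}
where k_λ is the size of the *largest* Jordan block for λ (equivalently, the smallest k with (A − λI)^k v = 0 for every generalised eigenvector v of λ).

  λ = -4: largest Jordan block has size 2, contributing (x + 4)^2

So m_A(x) = (x + 4)^2 = x^2 + 8*x + 16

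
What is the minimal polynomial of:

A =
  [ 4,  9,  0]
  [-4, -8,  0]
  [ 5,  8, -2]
x^3 + 6*x^2 + 12*x + 8

The characteristic polynomial is χ_A(x) = (x + 2)^3, so the eigenvalues are known. The minimal polynomial is
  m_A(x) = Π_λ (x − λ)^{k_λ}
where k_λ is the size of the *largest* Jordan block for λ (equivalently, the smallest k with (A − λI)^k v = 0 for every generalised eigenvector v of λ).

  λ = -2: largest Jordan block has size 3, contributing (x + 2)^3

So m_A(x) = (x + 2)^3 = x^3 + 6*x^2 + 12*x + 8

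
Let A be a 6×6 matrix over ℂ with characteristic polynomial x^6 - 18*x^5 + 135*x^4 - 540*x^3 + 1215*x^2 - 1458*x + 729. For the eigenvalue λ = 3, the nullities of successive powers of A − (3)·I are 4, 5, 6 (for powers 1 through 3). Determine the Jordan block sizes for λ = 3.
Block sizes for λ = 3: [3, 1, 1, 1]

From the dimensions of kernels of powers, the number of Jordan blocks of size at least j is d_j − d_{j−1} where d_j = dim ker(N^j) (with d_0 = 0). Computing the differences gives [4, 1, 1].
The number of blocks of size exactly k is (#blocks of size ≥ k) − (#blocks of size ≥ k + 1), so the partition is: 3 block(s) of size 1, 1 block(s) of size 3.
In nonincreasing order the block sizes are [3, 1, 1, 1].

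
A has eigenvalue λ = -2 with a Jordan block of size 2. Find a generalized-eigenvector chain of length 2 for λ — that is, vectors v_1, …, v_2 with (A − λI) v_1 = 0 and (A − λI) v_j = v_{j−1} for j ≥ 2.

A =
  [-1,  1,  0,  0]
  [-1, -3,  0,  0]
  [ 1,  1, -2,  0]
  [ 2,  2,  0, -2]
A Jordan chain for λ = -2 of length 2:
v_1 = (1, -1, 1, 2)ᵀ
v_2 = (1, 0, 0, 0)ᵀ

Let N = A − (-2)·I. We want v_2 with N^2 v_2 = 0 but N^1 v_2 ≠ 0; then v_{j-1} := N · v_j for j = 2, …, 2.

Pick v_2 = (1, 0, 0, 0)ᵀ.
Then v_1 = N · v_2 = (1, -1, 1, 2)ᵀ.

Sanity check: (A − (-2)·I) v_1 = (0, 0, 0, 0)ᵀ = 0. ✓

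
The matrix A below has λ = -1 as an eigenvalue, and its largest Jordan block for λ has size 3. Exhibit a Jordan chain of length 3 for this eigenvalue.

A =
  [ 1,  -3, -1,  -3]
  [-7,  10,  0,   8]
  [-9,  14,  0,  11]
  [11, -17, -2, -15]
A Jordan chain for λ = -1 of length 3:
v_1 = (1, -3, -4, 5)ᵀ
v_2 = (2, -7, -9, 11)ᵀ
v_3 = (1, 0, 0, 0)ᵀ

Let N = A − (-1)·I. We want v_3 with N^3 v_3 = 0 but N^2 v_3 ≠ 0; then v_{j-1} := N · v_j for j = 3, …, 2.

Pick v_3 = (1, 0, 0, 0)ᵀ.
Then v_2 = N · v_3 = (2, -7, -9, 11)ᵀ.
Then v_1 = N · v_2 = (1, -3, -4, 5)ᵀ.

Sanity check: (A − (-1)·I) v_1 = (0, 0, 0, 0)ᵀ = 0. ✓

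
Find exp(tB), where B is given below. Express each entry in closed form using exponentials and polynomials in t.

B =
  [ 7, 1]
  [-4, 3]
e^{tB} =
  [2*t*exp(5*t) + exp(5*t), t*exp(5*t)]
  [-4*t*exp(5*t), -2*t*exp(5*t) + exp(5*t)]

Strategy: write B = P · J · P⁻¹ where J is a Jordan canonical form, so e^{tB} = P · e^{tJ} · P⁻¹, and e^{tJ} can be computed block-by-block.

B has Jordan form
J =
  [5, 1]
  [0, 5]
(up to reordering of blocks).

Per-block formulas:
  For a 2×2 Jordan block J_2(5): exp(t · J_2(5)) = e^(5t)·(I + t·N), where N is the 2×2 nilpotent shift.

After assembling e^{tJ} and conjugating by P, we get:

e^{tB} =
  [2*t*exp(5*t) + exp(5*t), t*exp(5*t)]
  [-4*t*exp(5*t), -2*t*exp(5*t) + exp(5*t)]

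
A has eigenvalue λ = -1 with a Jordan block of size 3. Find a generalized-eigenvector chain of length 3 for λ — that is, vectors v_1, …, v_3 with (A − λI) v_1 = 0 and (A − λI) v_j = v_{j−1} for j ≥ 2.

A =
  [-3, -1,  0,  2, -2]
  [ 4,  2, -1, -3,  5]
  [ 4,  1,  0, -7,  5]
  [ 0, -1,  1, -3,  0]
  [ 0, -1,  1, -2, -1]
A Jordan chain for λ = -1 of length 3:
v_1 = (-1, 2, 2, 0, 0)ᵀ
v_2 = (-1, 3, 1, -1, -1)ᵀ
v_3 = (0, 1, 0, 0, 0)ᵀ

Let N = A − (-1)·I. We want v_3 with N^3 v_3 = 0 but N^2 v_3 ≠ 0; then v_{j-1} := N · v_j for j = 3, …, 2.

Pick v_3 = (0, 1, 0, 0, 0)ᵀ.
Then v_2 = N · v_3 = (-1, 3, 1, -1, -1)ᵀ.
Then v_1 = N · v_2 = (-1, 2, 2, 0, 0)ᵀ.

Sanity check: (A − (-1)·I) v_1 = (0, 0, 0, 0, 0)ᵀ = 0. ✓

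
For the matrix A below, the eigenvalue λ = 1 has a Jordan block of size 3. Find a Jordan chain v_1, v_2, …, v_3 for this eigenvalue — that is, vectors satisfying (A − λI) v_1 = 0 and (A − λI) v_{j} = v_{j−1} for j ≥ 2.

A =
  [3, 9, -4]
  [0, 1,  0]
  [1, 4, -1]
A Jordan chain for λ = 1 of length 3:
v_1 = (2, 0, 1)ᵀ
v_2 = (9, 0, 4)ᵀ
v_3 = (0, 1, 0)ᵀ

Let N = A − (1)·I. We want v_3 with N^3 v_3 = 0 but N^2 v_3 ≠ 0; then v_{j-1} := N · v_j for j = 3, …, 2.

Pick v_3 = (0, 1, 0)ᵀ.
Then v_2 = N · v_3 = (9, 0, 4)ᵀ.
Then v_1 = N · v_2 = (2, 0, 1)ᵀ.

Sanity check: (A − (1)·I) v_1 = (0, 0, 0)ᵀ = 0. ✓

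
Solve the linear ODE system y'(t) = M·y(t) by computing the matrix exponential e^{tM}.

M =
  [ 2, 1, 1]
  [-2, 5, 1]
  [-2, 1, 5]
e^{tM} =
  [-2*t*exp(4*t) + exp(4*t), t*exp(4*t), t*exp(4*t)]
  [-2*t*exp(4*t), t*exp(4*t) + exp(4*t), t*exp(4*t)]
  [-2*t*exp(4*t), t*exp(4*t), t*exp(4*t) + exp(4*t)]

Strategy: write M = P · J · P⁻¹ where J is a Jordan canonical form, so e^{tM} = P · e^{tJ} · P⁻¹, and e^{tJ} can be computed block-by-block.

M has Jordan form
J =
  [4, 1, 0]
  [0, 4, 0]
  [0, 0, 4]
(up to reordering of blocks).

Per-block formulas:
  For a 2×2 Jordan block J_2(4): exp(t · J_2(4)) = e^(4t)·(I + t·N), where N is the 2×2 nilpotent shift.
  For a 1×1 block at λ = 4: exp(t · [4]) = [e^(4t)].

After assembling e^{tJ} and conjugating by P, we get:

e^{tM} =
  [-2*t*exp(4*t) + exp(4*t), t*exp(4*t), t*exp(4*t)]
  [-2*t*exp(4*t), t*exp(4*t) + exp(4*t), t*exp(4*t)]
  [-2*t*exp(4*t), t*exp(4*t), t*exp(4*t) + exp(4*t)]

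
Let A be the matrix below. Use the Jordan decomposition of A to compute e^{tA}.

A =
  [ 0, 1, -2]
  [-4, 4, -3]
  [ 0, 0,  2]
e^{tA} =
  [-2*t*exp(2*t) + exp(2*t), t*exp(2*t), t^2*exp(2*t)/2 - 2*t*exp(2*t)]
  [-4*t*exp(2*t), 2*t*exp(2*t) + exp(2*t), t^2*exp(2*t) - 3*t*exp(2*t)]
  [0, 0, exp(2*t)]

Strategy: write A = P · J · P⁻¹ where J is a Jordan canonical form, so e^{tA} = P · e^{tJ} · P⁻¹, and e^{tJ} can be computed block-by-block.

A has Jordan form
J =
  [2, 1, 0]
  [0, 2, 1]
  [0, 0, 2]
(up to reordering of blocks).

Per-block formulas:
  For a 3×3 Jordan block J_3(2): exp(t · J_3(2)) = e^(2t)·(I + t·N + (t^2/2)·N^2), where N is the 3×3 nilpotent shift.

After assembling e^{tJ} and conjugating by P, we get:

e^{tA} =
  [-2*t*exp(2*t) + exp(2*t), t*exp(2*t), t^2*exp(2*t)/2 - 2*t*exp(2*t)]
  [-4*t*exp(2*t), 2*t*exp(2*t) + exp(2*t), t^2*exp(2*t) - 3*t*exp(2*t)]
  [0, 0, exp(2*t)]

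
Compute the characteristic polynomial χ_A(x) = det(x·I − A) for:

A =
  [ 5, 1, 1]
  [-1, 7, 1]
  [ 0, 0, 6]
x^3 - 18*x^2 + 108*x - 216

Expanding det(x·I − A) (e.g. by cofactor expansion or by noting that A is similar to its Jordan form J, which has the same characteristic polynomial as A) gives
  χ_A(x) = x^3 - 18*x^2 + 108*x - 216
which factors as (x - 6)^3. The eigenvalues (with algebraic multiplicities) are λ = 6 with multiplicity 3.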